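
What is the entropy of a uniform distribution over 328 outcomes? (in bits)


H = log2(n) = log2(328) = 8.3576

8.3576 bits


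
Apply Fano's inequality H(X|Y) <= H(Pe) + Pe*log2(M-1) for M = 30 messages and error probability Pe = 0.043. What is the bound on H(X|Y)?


H(Pe) = -Pe*log2(Pe) - (1-Pe)*log2(1-Pe) = -0.043*log2(0.043) - 0.957*log2(0.957) = 0.195199 + 0.060683 = 0.2559. Pe*log2(M-1) = 0.043*log2(29) = 0.208893. Bound = H(Pe) + Pe*log2(M-1) = 0.195199 + 0.060683 + 0.208893 = 0.4648

0.4648 bits


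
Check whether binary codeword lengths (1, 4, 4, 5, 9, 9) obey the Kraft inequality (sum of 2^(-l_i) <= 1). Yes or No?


Kraft sum = sum(2^(-l_i)) = 0.6602, need <= 1. Result: satisfied (a binary prefix-free code with these lengths exists)

Yes


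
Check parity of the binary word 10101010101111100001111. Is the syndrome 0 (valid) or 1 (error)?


Syndrome = XOR of all bits = 1 XOR 0 XOR 1 XOR 0 XOR 1 XOR 0 XOR 1 XOR 0 XOR 1 XOR 0 XOR 1 XOR 1 XOR 1 XOR 1 XOR 1 XOR 0 XOR 0 XOR 0 XOR 0 XOR 1 XOR 1 XOR 1 XOR 1 = 0

0


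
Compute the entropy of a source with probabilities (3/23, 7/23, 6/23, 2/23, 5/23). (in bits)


H = -sum(p_i * log2(p_i)). Terms: -(3/23)*log2(3/23) = 0.383296; -(7/23)*log2(7/23) = 0.522324; -(6/23)*log2(6/23) = 0.505722; -(2/23)*log2(2/23) = 0.306397; -(5/23)*log2(5/23) = 0.478616. H = 0.383296 + 0.522324 + 0.505722 + 0.306397 + 0.478616 = 2.1964

2.1964 bits


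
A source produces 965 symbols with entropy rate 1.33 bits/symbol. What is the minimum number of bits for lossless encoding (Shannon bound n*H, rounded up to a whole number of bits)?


Minimum bits >= n * H = 965 * 1.33 = 1283.45, rounded up to a whole number of bits = 1284

1284 bits


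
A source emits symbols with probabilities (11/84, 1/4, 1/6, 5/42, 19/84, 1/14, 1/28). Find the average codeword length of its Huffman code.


Huffman construction (repeatedly merge the two least-probable nodes; each merge adds 1 bit to every symbol beneath it): 1/28 + 1/14 = 3/28; 3/28 + 5/42 = 19/84; 11/84 + 1/6 = 25/84; 19/84 + 19/84 = 19/42; 1/4 + 25/84 = 23/42; 19/42 + 23/42 = 1. Resulting codeword lengths (in the order the probabilities were given): (3, 2, 3, 3, 2, 4, 4). L_avg = sum(p_i * l_i) = 11/84*3 + 1/4*2 + 1/6*3 + 5/42*3 + 19/84*2 + 1/14*4 + 1/28*4 = 221/84 = 2.631

2.631 bits


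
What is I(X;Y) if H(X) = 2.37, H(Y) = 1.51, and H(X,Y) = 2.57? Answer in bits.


I(X;Y) = H(X) + H(Y) - H(X,Y) = 2.37 + 1.51 - 2.57 = 1.31

1.31 bits


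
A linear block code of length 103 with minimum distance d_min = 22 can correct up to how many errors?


Correction capability = floor((d-1)/2) = floor((22-1)/2) = 10

10 errors


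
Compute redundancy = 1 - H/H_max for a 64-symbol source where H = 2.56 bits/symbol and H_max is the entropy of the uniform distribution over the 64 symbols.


H_max = log2(K) = log2(64) = 6.0 bits/symbol. Redundancy = 1 - H/H_max = 1 - 2.56/6.0 = 1 - 0.4267 = 0.5733

0.5733


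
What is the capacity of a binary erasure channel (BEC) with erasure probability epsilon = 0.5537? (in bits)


C = 1 - epsilon = 1 - 0.5537 = 0.4463

0.4463 bits


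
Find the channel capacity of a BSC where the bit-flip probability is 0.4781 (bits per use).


H(p) = -p*log2(p) - (1-p)*log2(1-p) = -0.4781*log2(0.4781) - 0.5219*log2(0.5219) = 0.508993 + 0.489623 = 0.9986. C = 1 - H(p) = 1 - 0.9986 = 0.0014

0.0014 bits


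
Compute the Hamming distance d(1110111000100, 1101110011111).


Count differing positions: . . ^ ^ . . ^ . ^ ^ . ^ ^ = 7 differences

7


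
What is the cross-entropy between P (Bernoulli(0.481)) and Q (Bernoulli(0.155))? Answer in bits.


H(P,Q) = -p*log2(q) - (1-p)*log2(1-q). -0.481*log2(0.155) = 1.293726; -0.519*log2(0.845) = 0.126105. H(P,Q) = 1.293726 + 0.126105 = 1.4198

1.4198 bits


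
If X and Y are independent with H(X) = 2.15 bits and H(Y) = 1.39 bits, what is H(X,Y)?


For independent variables, H(X,Y) = H(X) + H(Y) = 2.15 + 1.39 = 3.54

3.54 bits


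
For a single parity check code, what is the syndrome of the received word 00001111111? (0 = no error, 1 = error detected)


Syndrome = XOR of all bits = 0 XOR 0 XOR 0 XOR 0 XOR 1 XOR 1 XOR 1 XOR 1 XOR 1 XOR 1 XOR 1 = 1

1


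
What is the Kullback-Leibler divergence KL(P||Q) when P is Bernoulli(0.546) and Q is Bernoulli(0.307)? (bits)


KL = p*log2(p/q) + (1-p)*log2((1-p)/(1-q)) = 0.546*log2(0.546/0.307) + 0.454*log2(0.454/0.693) = 0.1765

0.1765 bits


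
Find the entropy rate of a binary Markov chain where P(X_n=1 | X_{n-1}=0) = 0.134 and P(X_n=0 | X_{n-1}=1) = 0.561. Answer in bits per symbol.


Stationary distribution: pi_0 = p10/(p01+p10) = 0.8072, pi_1 = 0.1928. Entropy rate H' = pi_0*H(p01) + pi_1*H(p10) = 0.8072*0.5683 + 0.1928*0.9892 = 0.6495

0.6495 bits/symbol


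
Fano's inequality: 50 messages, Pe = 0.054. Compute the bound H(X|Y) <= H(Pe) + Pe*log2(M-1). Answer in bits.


H(Pe) = -Pe*log2(Pe) - (1-Pe)*log2(1-Pe) = -0.054*log2(0.054) - 0.946*log2(0.946) = 0.227388 + 0.075763 = 0.3032. Pe*log2(M-1) = 0.054*log2(49) = 0.303194. Bound = H(Pe) + Pe*log2(M-1) = 0.227388 + 0.075763 + 0.303194 = 0.6063

0.6063 bits


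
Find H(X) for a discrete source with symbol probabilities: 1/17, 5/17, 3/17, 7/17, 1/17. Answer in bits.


H = -sum(p_i * log2(p_i)). Terms: -(1/17)*log2(1/17) = 0.240439; -(5/17)*log2(5/17) = 0.519275; -(3/17)*log2(3/17) = 0.441618; -(7/17)*log2(7/17) = 0.527103; -(1/17)*log2(1/17) = 0.240439. H = 0.240439 + 0.519275 + 0.441618 + 0.527103 + 0.240439 = 1.9689

1.9689 bits


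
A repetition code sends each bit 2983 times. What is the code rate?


Rate = k/n = 1/2983

1/2983


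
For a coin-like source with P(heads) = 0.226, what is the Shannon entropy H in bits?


H = -p*log2(p) - (1-p)*log2(1-p). -0.226*log2(0.226) = 0.484907; -0.774*log2(0.774) = 0.286066. H = 0.484907 + 0.286066 = 0.771

0.771 bits


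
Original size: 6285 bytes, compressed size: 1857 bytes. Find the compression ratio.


Ratio = original / compressed = 6285 / 1857 = 3.3845

3.3845


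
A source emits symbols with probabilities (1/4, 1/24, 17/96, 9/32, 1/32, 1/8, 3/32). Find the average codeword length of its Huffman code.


Huffman construction (repeatedly merge the two least-probable nodes; each merge adds 1 bit to every symbol beneath it): 1/32 + 1/24 = 7/96; 7/96 + 3/32 = 1/6; 1/8 + 1/6 = 7/24; 17/96 + 1/4 = 41/96; 9/32 + 7/24 = 55/96; 41/96 + 55/96 = 1. Resulting codeword lengths (in the order the probabilities were given): (2, 5, 2, 2, 5, 3, 4). L_avg = sum(p_i * l_i) = 1/4*2 + 1/24*5 + 17/96*2 + 9/32*2 + 1/32*5 + 1/8*3 + 3/32*4 = 81/32 = 2.5312

2.5312 bits


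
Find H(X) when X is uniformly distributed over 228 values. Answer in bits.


H = log2(n) = log2(228) = 7.8329

7.8329 bits


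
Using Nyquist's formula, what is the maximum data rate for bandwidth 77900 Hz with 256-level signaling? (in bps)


Rate = 2 * B * log2(M) = 2 * 77900 * 8.0 = 1246400.0

1246400.0 bps


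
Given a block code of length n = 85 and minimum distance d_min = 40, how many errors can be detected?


Detection capability = d_min - 1 = 40 - 1 = 39

39 errors


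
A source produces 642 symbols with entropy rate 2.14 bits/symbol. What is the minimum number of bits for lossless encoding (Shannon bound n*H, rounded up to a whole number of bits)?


Minimum bits >= n * H = 642 * 2.14 = 1373.88, rounded up to a whole number of bits = 1374

1374 bits


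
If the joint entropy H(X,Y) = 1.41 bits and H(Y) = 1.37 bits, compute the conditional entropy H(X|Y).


H(X|Y) = H(X,Y) - H(Y) = 1.41 - 1.37 = 0.04

0.04 bits


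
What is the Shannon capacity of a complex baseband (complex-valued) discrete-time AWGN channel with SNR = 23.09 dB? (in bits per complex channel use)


SNR_linear = 10^(23.09/10) = 203.7042; C = log2(1 + SNR_linear) = log2(1 + 203.7042) = 7.6774

7.6774 bits/channel use


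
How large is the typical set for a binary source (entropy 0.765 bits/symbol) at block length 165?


log2|A_typical| = nH = 165 * 0.765 = 126.225, so |A_typical| ~ 2^126.225 = 9.943e+37

9.943e+37


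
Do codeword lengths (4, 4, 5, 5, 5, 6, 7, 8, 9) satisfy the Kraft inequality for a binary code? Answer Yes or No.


Kraft sum = sum(2^(-l_i)) = 0.248, need <= 1. Result: satisfied (a binary prefix-free code with these lengths exists)

Yes


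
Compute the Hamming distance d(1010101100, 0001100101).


Count differing positions: ^ . ^ ^ . . ^ . . ^ = 5 differences

5


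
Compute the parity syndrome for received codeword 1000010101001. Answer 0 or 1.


Syndrome = XOR of all bits = 1 XOR 0 XOR 0 XOR 0 XOR 0 XOR 1 XOR 0 XOR 1 XOR 0 XOR 1 XOR 0 XOR 0 XOR 1 = 1

1


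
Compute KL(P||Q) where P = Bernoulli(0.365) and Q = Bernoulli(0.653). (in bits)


KL = p*log2(p/q) + (1-p)*log2((1-p)/(1-q)) = 0.365*log2(0.365/0.653) + 0.635*log2(0.635/0.347) = 0.2473

0.2473 bits


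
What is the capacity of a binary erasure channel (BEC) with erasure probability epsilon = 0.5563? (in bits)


C = 1 - epsilon = 1 - 0.5563 = 0.4437

0.4437 bits


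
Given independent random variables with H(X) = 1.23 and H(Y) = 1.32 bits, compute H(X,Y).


For independent variables, H(X,Y) = H(X) + H(Y) = 1.23 + 1.32 = 2.55

2.55 bits


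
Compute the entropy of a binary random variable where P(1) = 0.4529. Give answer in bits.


H = -p*log2(p) - (1-p)*log2(1-p). -0.4529*log2(0.4529) = 0.517545; -0.5471*log2(0.5471) = 0.476045. H = 0.517545 + 0.476045 = 0.9936

0.9936 bits


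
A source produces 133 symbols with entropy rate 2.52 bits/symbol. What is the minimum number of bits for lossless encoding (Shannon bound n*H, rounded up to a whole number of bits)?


Minimum bits >= n * H = 133 * 2.52 = 335.16, rounded up to a whole number of bits = 336

336 bits


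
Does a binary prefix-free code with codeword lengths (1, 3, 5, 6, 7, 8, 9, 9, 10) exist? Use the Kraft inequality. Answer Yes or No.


Kraft sum = sum(2^(-l_i)) = 0.6885, need <= 1. Result: satisfied (a binary prefix-free code with these lengths exists)

Yes


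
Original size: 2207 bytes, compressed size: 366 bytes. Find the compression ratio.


Ratio = original / compressed = 2207 / 366 = 6.0301

6.0301


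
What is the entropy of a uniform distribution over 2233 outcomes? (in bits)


H = log2(n) = log2(2233) = 11.1248

11.1248 bits


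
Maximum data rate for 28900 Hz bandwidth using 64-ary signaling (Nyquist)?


Rate = 2 * B * log2(M) = 2 * 28900 * 6.0 = 346800.0

346800.0 bps


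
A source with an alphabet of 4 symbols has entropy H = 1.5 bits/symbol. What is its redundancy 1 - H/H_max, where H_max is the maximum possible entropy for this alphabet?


H_max = log2(K) = log2(4) = 2.0 bits/symbol. Redundancy = 1 - H/H_max = 1 - 1.5/2.0 = 1 - 0.75 = 0.25

0.25


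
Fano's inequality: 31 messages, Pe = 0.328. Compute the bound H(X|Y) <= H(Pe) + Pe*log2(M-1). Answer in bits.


H(Pe) = -Pe*log2(Pe) - (1-Pe)*log2(1-Pe) = -0.328*log2(0.328) - 0.672*log2(0.672) = 0.527500 + 0.385370 = 0.9129. Pe*log2(M-1) = 0.328*log2(30) = 1.609460. Bound = H(Pe) + Pe*log2(M-1) = 0.527500 + 0.385370 + 1.609460 = 2.5223

2.5223 bits


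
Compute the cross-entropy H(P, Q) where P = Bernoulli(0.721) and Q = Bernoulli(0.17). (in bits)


H(P,Q) = -p*log2(q) - (1-p)*log2(1-q). -0.721*log2(0.17) = 1.843160; -0.279*log2(0.83) = 0.075000. H(P,Q) = 1.843160 + 0.075000 = 1.9182

1.9182 bits


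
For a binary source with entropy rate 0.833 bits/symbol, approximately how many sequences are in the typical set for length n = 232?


log2|A_typical| = nH = 232 * 0.833 = 193.256, so |A_typical| ~ 2^193.256 = 1.499e+58

1.499e+58


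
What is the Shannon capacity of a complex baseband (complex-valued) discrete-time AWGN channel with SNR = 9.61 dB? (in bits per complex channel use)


SNR_linear = 10^(9.61/10) = 9.1411; C = log2(1 + SNR_linear) = log2(1 + 9.1411) = 3.3421

3.3421 bits/channel use


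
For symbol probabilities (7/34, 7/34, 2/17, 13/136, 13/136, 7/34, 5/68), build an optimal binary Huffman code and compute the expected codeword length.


Huffman construction (repeatedly merge the two least-probable nodes; each merge adds 1 bit to every symbol beneath it): 5/68 + 13/136 = 23/136; 13/136 + 2/17 = 29/136; 23/136 + 7/34 = 3/8; 7/34 + 7/34 = 7/17; 29/136 + 3/8 = 10/17; 7/17 + 10/17 = 1. Resulting codeword lengths (in the order the probabilities were given): (3, 2, 3, 4, 3, 2, 4). L_avg = sum(p_i * l_i) = 7/34*3 + 7/34*2 + 2/17*3 + 13/136*4 + 13/136*3 + 7/34*2 + 5/68*4 = 375/136 = 2.7574

2.7574 bits


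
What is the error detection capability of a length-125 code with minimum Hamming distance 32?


Detection capability = d_min - 1 = 32 - 1 = 31

31 errors


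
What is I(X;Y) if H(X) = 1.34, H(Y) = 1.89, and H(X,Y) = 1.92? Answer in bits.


I(X;Y) = H(X) + H(Y) - H(X,Y) = 1.34 + 1.89 - 1.92 = 1.31

1.31 bits


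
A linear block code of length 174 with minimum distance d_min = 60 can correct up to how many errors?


Correction capability = floor((d-1)/2) = floor((60-1)/2) = 29

29 errors


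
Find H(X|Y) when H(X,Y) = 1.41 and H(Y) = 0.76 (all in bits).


H(X|Y) = H(X,Y) - H(Y) = 1.41 - 0.76 = 0.65

0.65 bits


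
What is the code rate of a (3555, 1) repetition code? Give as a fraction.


Rate = k/n = 1/3555

1/3555


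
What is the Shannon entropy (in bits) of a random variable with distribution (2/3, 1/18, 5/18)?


H = -sum(p_i * log2(p_i)). Terms: -(2/3)*log2(2/3) = 0.389975; -(1/18)*log2(1/18) = 0.231663; -(5/18)*log2(5/18) = 0.513332. H = 0.389975 + 0.231663 + 0.513332 = 1.135

1.135 bits


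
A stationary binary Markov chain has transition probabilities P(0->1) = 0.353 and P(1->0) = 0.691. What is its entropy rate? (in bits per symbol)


Stationary distribution: pi_0 = p10/(p01+p10) = 0.6619, pi_1 = 0.3381. Entropy rate H' = pi_0*H(p01) + pi_1*H(p10) = 0.6619*0.9367 + 0.3381*0.892 = 0.9216

0.9216 bits/symbol


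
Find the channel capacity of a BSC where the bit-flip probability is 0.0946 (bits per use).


H(p) = -p*log2(p) - (1-p)*log2(1-p) = -0.0946*log2(0.0946) - 0.9054*log2(0.9054) = 0.321831 + 0.129810 = 0.4516. C = 1 - H(p) = 1 - 0.4516 = 0.5484

0.5484 bits


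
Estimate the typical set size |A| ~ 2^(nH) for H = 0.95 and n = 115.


log2|A_typical| = nH = 115 * 0.95 = 109.25, so |A_typical| ~ 2^109.25 = 7.718e+32

7.718e+32


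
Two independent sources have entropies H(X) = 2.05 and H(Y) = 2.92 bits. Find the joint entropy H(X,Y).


For independent variables, H(X,Y) = H(X) + H(Y) = 2.05 + 2.92 = 4.97

4.97 bits


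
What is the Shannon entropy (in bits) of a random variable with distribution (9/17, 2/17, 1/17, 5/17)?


H = -sum(p_i * log2(p_i)). Terms: -(9/17)*log2(9/17) = 0.485755; -(2/17)*log2(2/17) = 0.363231; -(1/17)*log2(1/17) = 0.240439; -(5/17)*log2(5/17) = 0.519275. H = 0.485755 + 0.363231 + 0.240439 + 0.519275 = 1.6087

1.6087 bits


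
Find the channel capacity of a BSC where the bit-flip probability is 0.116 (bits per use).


H(p) = -p*log2(p) - (1-p)*log2(1-p) = -0.116*log2(0.116) - 0.884*log2(0.884) = 0.360505 + 0.157247 = 0.5178. C = 1 - H(p) = 1 - 0.5178 = 0.4822

0.4822 bits


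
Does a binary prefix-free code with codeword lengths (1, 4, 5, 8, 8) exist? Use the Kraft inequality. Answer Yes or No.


Kraft sum = sum(2^(-l_i)) = 0.6016, need <= 1. Result: satisfied (a binary prefix-free code with these lengths exists)

Yes


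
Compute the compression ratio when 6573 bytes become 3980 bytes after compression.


Ratio = original / compressed = 6573 / 3980 = 1.6515

1.6515


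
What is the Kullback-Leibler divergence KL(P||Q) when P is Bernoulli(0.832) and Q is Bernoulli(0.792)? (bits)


KL = p*log2(p/q) + (1-p)*log2((1-p)/(1-q)) = 0.832*log2(0.832/0.792) + 0.168*log2(0.168/0.208) = 0.0074

0.0074 bits


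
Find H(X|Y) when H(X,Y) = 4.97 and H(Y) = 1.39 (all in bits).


H(X|Y) = H(X,Y) - H(Y) = 4.97 - 1.39 = 3.58

3.58 bits


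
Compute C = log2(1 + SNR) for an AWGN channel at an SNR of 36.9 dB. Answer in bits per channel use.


SNR_linear = 10^(36.9/10) = 4897.7882; C = log2(1 + SNR_linear) = log2(1 + 4897.7882) = 12.2582

12.2582 bits/channel use


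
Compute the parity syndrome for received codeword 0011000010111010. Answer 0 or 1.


Syndrome = XOR of all bits = 0 XOR 0 XOR 1 XOR 1 XOR 0 XOR 0 XOR 0 XOR 0 XOR 1 XOR 0 XOR 1 XOR 1 XOR 1 XOR 0 XOR 1 XOR 0 = 1

1


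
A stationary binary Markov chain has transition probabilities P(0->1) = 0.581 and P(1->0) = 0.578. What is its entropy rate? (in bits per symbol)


Stationary distribution: pi_0 = p10/(p01+p10) = 0.4987, pi_1 = 0.5013. Entropy rate H' = pi_0*H(p01) + pi_1*H(p10) = 0.4987*0.981 + 0.5013*0.9824 = 0.9817

0.9817 bits/symbol


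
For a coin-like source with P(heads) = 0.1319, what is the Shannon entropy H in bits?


H = -p*log2(p) - (1-p)*log2(1-p). -0.1319*log2(0.1319) = 0.385476; -0.8681*log2(0.8681) = 0.177150. H = 0.385476 + 0.177150 = 0.5626

0.5626 bits


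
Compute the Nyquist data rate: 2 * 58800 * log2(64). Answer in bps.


Rate = 2 * B * log2(M) = 2 * 58800 * 6.0 = 705600.0

705600.0 bps


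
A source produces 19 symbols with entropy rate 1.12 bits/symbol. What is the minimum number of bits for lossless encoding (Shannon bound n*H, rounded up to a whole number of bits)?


Minimum bits >= n * H = 19 * 1.12 = 21.28, rounded up to a whole number of bits = 22

22 bits


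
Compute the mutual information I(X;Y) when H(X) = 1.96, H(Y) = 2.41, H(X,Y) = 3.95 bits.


I(X;Y) = H(X) + H(Y) - H(X,Y) = 1.96 + 2.41 - 3.95 = 0.42

0.42 bits


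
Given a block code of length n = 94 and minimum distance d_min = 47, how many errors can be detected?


Detection capability = d_min - 1 = 47 - 1 = 46

46 errors


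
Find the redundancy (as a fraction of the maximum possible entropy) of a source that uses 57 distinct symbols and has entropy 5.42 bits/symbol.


H_max = log2(K) = log2(57) = 5.8329 bits/symbol. Redundancy = 1 - H/H_max = 1 - 5.42/5.8329 = 1 - 0.9292 = 0.0708

0.0708


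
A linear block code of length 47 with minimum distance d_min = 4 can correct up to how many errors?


Correction capability = floor((d-1)/2) = floor((4-1)/2) = 1

1 errors


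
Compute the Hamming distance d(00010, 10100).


Count differing positions: ^ . ^ ^ . = 3 differences

3


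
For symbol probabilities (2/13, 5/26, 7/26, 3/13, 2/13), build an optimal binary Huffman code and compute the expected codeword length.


Huffman construction (repeatedly merge the two least-probable nodes; each merge adds 1 bit to every symbol beneath it): 2/13 + 2/13 = 4/13; 5/26 + 3/13 = 11/26; 7/26 + 4/13 = 15/26; 11/26 + 15/26 = 1. Resulting codeword lengths (in the order the probabilities were given): (3, 2, 2, 2, 3). L_avg = sum(p_i * l_i) = 2/13*3 + 5/26*2 + 7/26*2 + 3/13*2 + 2/13*3 = 30/13 = 2.3077

2.3077 bits


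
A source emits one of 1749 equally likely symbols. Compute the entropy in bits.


H = log2(n) = log2(1749) = 10.7723

10.7723 bits


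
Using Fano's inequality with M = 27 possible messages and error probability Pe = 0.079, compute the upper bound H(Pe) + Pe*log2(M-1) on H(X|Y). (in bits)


H(Pe) = -Pe*log2(Pe) - (1-Pe)*log2(1-Pe) = -0.079*log2(0.079) - 0.921*log2(0.921) = 0.289298 + 0.109348 = 0.3986. Pe*log2(M-1) = 0.079*log2(26) = 0.371335. Bound = H(Pe) + Pe*log2(M-1) = 0.289298 + 0.109348 + 0.371335 = 0.77

0.77 bits


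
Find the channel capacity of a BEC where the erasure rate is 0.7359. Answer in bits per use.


C = 1 - epsilon = 1 - 0.7359 = 0.2641

0.2641 bits


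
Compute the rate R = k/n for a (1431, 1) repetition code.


Rate = k/n = 1/1431

1/1431


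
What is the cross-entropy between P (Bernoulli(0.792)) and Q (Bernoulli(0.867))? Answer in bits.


H(P,Q) = -p*log2(q) - (1-p)*log2(1-q). -0.792*log2(0.867) = 0.163070; -0.208*log2(0.133) = 0.605384. H(P,Q) = 0.163070 + 0.605384 = 0.7685

0.7685 bits


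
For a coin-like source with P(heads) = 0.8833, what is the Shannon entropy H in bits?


H = -p*log2(p) - (1-p)*log2(1-p). -0.8833*log2(0.8833) = 0.158132; -0.1167*log2(0.1167) = 0.361668. H = 0.158132 + 0.361668 = 0.5198

0.5198 bits


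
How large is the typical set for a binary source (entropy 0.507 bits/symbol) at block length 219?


log2|A_typical| = nH = 219 * 0.507 = 111.033, so |A_typical| ~ 2^111.033 = 2.656e+33

2.656e+33


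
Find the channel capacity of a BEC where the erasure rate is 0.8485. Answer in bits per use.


C = 1 - epsilon = 1 - 0.8485 = 0.1515

0.1515 bits


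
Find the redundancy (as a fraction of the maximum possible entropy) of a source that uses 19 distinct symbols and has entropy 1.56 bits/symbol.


H_max = log2(K) = log2(19) = 4.2479 bits/symbol. Redundancy = 1 - H/H_max = 1 - 1.56/4.2479 = 1 - 0.3672 = 0.6328

0.6328


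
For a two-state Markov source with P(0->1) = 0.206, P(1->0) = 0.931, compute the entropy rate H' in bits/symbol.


Stationary distribution: pi_0 = p10/(p01+p10) = 0.8188, pi_1 = 0.1812. Entropy rate H' = pi_0*H(p01) + pi_1*H(p10) = 0.8188*0.7338 + 0.1812*0.3622 = 0.6664

0.6664 bits/symbol


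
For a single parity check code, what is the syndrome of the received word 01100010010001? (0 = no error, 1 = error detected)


Syndrome = XOR of all bits = 0 XOR 1 XOR 1 XOR 0 XOR 0 XOR 0 XOR 1 XOR 0 XOR 0 XOR 1 XOR 0 XOR 0 XOR 0 XOR 1 = 1

1


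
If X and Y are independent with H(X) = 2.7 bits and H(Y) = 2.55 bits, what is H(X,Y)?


For independent variables, H(X,Y) = H(X) + H(Y) = 2.7 + 2.55 = 5.25

5.25 bits


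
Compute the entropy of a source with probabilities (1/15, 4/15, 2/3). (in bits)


H = -sum(p_i * log2(p_i)). Terms: -(1/15)*log2(1/15) = 0.260459; -(4/15)*log2(4/15) = 0.508504; -(2/3)*log2(2/3) = 0.389975. H = 0.260459 + 0.508504 + 0.389975 = 1.1589

1.1589 bits


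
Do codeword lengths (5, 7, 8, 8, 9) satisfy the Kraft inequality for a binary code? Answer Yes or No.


Kraft sum = sum(2^(-l_i)) = 0.0488, need <= 1. Result: satisfied (a binary prefix-free code with these lengths exists)

Yes


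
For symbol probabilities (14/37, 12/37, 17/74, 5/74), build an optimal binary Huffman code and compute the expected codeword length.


Huffman construction (repeatedly merge the two least-probable nodes; each merge adds 1 bit to every symbol beneath it): 5/74 + 17/74 = 11/37; 11/37 + 12/37 = 23/37; 14/37 + 23/37 = 1. Resulting codeword lengths (in the order the probabilities were given): (1, 2, 3, 3). L_avg = sum(p_i * l_i) = 14/37*1 + 12/37*2 + 17/74*3 + 5/74*3 = 71/37 = 1.9189

1.9189 bits


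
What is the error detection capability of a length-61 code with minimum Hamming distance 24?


Detection capability = d_min - 1 = 24 - 1 = 23

23 errors


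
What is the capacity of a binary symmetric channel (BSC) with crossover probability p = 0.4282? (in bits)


H(p) = -p*log2(p) - (1-p)*log2(1-p) = -0.4282*log2(0.4282) - 0.5718*log2(0.5718) = 0.523964 + 0.461110 = 0.9851. C = 1 - H(p) = 1 - 0.9851 = 0.0149

0.0149 bits


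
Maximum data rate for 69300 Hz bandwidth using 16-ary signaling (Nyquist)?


Rate = 2 * B * log2(M) = 2 * 69300 * 4.0 = 554400.0

554400.0 bps


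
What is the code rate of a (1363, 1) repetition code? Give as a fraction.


Rate = k/n = 1/1363

1/1363


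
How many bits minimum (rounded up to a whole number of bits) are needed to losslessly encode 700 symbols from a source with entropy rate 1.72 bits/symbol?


Minimum bits >= n * H = 700 * 1.72 = 1204.0, rounded up to a whole number of bits = 1204

1204 bits


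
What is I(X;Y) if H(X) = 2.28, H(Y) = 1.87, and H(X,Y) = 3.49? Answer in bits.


I(X;Y) = H(X) + H(Y) - H(X,Y) = 2.28 + 1.87 - 3.49 = 0.66

0.66 bits


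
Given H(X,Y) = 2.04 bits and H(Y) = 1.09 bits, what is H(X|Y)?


H(X|Y) = H(X,Y) - H(Y) = 2.04 - 1.09 = 0.95

0.95 bits


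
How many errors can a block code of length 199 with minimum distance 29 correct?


Correction capability = floor((d-1)/2) = floor((29-1)/2) = 14

14 errors


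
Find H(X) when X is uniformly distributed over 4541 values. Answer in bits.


H = log2(n) = log2(4541) = 12.1488

12.1488 bits


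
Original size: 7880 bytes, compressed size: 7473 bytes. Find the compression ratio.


Ratio = original / compressed = 7880 / 7473 = 1.0545

1.0545


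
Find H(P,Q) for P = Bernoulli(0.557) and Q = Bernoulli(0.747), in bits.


H(P,Q) = -p*log2(q) - (1-p)*log2(1-q). -0.557*log2(0.747) = 0.234397; -0.443*log2(0.253) = 0.878376. H(P,Q) = 0.234397 + 0.878376 = 1.1128

1.1128 bits


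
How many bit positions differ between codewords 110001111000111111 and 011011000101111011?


Count differing positions: ^ . ^ . ^ . ^ ^ ^ ^ . ^ . . . ^ . . = 9 differences

9


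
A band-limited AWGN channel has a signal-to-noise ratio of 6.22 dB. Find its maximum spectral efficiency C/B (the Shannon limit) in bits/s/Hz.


SNR_linear = 10^(6.22/10) = 4.1879; C/B = log2(1 + SNR_linear) = log2(1 + 4.1879) = 2.3752

2.3752 bits/s/Hz


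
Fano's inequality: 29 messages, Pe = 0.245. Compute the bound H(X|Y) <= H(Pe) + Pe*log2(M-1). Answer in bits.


H(Pe) = -Pe*log2(Pe) - (1-Pe)*log2(1-Pe) = -0.245*log2(0.245) - 0.755*log2(0.755) = 0.497141 + 0.306116 = 0.8033. Pe*log2(M-1) = 0.245*log2(28) = 1.177802. Bound = H(Pe) + Pe*log2(M-1) = 0.497141 + 0.306116 + 1.177802 = 1.9811

1.9811 bits


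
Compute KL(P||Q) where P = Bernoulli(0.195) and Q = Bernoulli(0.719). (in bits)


KL = p*log2(p/q) + (1-p)*log2((1-p)/(1-q)) = 0.195*log2(0.195/0.719) + 0.805*log2(0.805/0.281) = 0.8552

0.8552 bits


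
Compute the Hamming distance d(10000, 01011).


Count differing positions: ^ ^ . ^ ^ = 4 differences

4


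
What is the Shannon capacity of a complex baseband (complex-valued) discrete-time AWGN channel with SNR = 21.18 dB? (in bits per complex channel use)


SNR_linear = 10^(21.18/10) = 131.22; C = log2(1 + SNR_linear) = log2(1 + 131.22) = 7.0468

7.0468 bits/channel use


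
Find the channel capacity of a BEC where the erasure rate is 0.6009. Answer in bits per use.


C = 1 - epsilon = 1 - 0.6009 = 0.3991

0.3991 bits


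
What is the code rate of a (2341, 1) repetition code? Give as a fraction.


Rate = k/n = 1/2341

1/2341


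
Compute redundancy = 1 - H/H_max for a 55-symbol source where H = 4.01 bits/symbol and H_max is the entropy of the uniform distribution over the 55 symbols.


H_max = log2(K) = log2(55) = 5.7814 bits/symbol. Redundancy = 1 - H/H_max = 1 - 4.01/5.7814 = 1 - 0.6936 = 0.3064

0.3064


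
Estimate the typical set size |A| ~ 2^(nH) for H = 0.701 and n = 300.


log2|A_typical| = nH = 300 * 0.701 = 210.3, so |A_typical| ~ 2^210.3 = 2.026e+63

2.026e+63


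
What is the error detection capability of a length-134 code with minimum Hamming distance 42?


Detection capability = d_min - 1 = 42 - 1 = 41

41 errors


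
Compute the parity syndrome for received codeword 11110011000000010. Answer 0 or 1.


Syndrome = XOR of all bits = 1 XOR 1 XOR 1 XOR 1 XOR 0 XOR 0 XOR 1 XOR 1 XOR 0 XOR 0 XOR 0 XOR 0 XOR 0 XOR 0 XOR 0 XOR 1 XOR 0 = 1

1


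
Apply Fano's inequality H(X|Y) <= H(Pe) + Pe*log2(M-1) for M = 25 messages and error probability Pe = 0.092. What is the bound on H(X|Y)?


H(Pe) = -Pe*log2(Pe) - (1-Pe)*log2(1-Pe) = -0.092*log2(0.092) - 0.908*log2(0.908) = 0.316684 + 0.126426 = 0.4431. Pe*log2(M-1) = 0.092*log2(24) = 0.421817. Bound = H(Pe) + Pe*log2(M-1) = 0.316684 + 0.126426 + 0.421817 = 0.8649

0.8649 bits


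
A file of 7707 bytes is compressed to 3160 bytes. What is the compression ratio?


Ratio = original / compressed = 7707 / 3160 = 2.4389

2.4389


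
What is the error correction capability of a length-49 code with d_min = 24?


Correction capability = floor((d-1)/2) = floor((24-1)/2) = 11

11 errors


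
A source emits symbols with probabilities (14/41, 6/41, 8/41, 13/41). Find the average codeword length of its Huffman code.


Huffman construction (repeatedly merge the two least-probable nodes; each merge adds 1 bit to every symbol beneath it): 6/41 + 8/41 = 14/41; 13/41 + 14/41 = 27/41; 14/41 + 27/41 = 1. Resulting codeword lengths (in the order the probabilities were given): (2, 2, 2, 2). L_avg = sum(p_i * l_i) = 14/41*2 + 6/41*2 + 8/41*2 + 13/41*2 = 2

2.0 bits


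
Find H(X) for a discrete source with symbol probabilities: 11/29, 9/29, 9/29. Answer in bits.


H = -sum(p_i * log2(p_i)). Terms: -(11/29)*log2(11/29) = 0.530484; -(9/29)*log2(9/29) = 0.523879; -(9/29)*log2(9/29) = 0.523879. H = 0.530484 + 0.523879 + 0.523879 = 1.5782

1.5782 bits


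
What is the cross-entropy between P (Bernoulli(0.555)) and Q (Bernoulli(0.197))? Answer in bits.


H(P,Q) = -p*log2(q) - (1-p)*log2(1-q). -0.555*log2(0.197) = 1.300772; -0.445*log2(0.803) = 0.140855. H(P,Q) = 1.300772 + 0.140855 = 1.4416

1.4416 bits


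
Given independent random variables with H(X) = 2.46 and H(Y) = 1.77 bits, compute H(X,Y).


For independent variables, H(X,Y) = H(X) + H(Y) = 2.46 + 1.77 = 4.23

4.23 bits


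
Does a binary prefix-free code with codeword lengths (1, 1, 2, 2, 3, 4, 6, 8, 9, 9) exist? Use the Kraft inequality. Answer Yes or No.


Kraft sum = sum(2^(-l_i)) = 1.7109, need <= 1. Result: violated (a binary prefix-free code with these lengths cannot exist)

No


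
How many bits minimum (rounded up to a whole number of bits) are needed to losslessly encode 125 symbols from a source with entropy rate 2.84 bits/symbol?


Minimum bits >= n * H = 125 * 2.84 = 355.0, rounded up to a whole number of bits = 355

355 bits


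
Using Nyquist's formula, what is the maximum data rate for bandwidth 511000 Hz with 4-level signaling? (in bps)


Rate = 2 * B * log2(M) = 2 * 511000 * 2.0 = 2044000.0

2044000.0 bps


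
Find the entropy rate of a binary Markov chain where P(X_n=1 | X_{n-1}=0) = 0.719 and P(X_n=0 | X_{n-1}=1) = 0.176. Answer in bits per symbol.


Stationary distribution: pi_0 = p10/(p01+p10) = 0.1966, pi_1 = 0.8034. Entropy rate H' = pi_0*H(p01) + pi_1*H(p10) = 0.1966*0.8568 + 0.8034*0.6712 = 0.7077

0.7077 bits/symbol


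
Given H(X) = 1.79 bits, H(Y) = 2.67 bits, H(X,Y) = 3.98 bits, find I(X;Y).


I(X;Y) = H(X) + H(Y) - H(X,Y) = 1.79 + 2.67 - 3.98 = 0.48

0.48 bits


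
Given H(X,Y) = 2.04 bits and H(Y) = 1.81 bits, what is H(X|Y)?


H(X|Y) = H(X,Y) - H(Y) = 2.04 - 1.81 = 0.23

0.23 bits


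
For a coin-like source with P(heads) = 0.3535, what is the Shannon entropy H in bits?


H = -p*log2(p) - (1-p)*log2(1-p). -0.3535*log2(0.3535) = 0.530327; -0.6465*log2(0.6465) = 0.406828. H = 0.530327 + 0.406828 = 0.9372

0.9372 bits


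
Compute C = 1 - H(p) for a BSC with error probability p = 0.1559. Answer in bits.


H(p) = -p*log2(p) - (1-p)*log2(1-p) = -0.1559*log2(0.1559) - 0.8441*log2(0.8441) = 0.418016 + 0.206394 = 0.6244. C = 1 - H(p) = 1 - 0.6244 = 0.3756

0.3756 bits


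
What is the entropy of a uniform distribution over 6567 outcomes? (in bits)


H = log2(n) = log2(6567) = 12.681

12.681 bits


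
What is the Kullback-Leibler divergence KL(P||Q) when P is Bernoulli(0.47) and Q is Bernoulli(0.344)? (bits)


KL = p*log2(p/q) + (1-p)*log2((1-p)/(1-q)) = 0.47*log2(0.47/0.344) + 0.53*log2(0.53/0.656) = 0.0485

0.0485 bits


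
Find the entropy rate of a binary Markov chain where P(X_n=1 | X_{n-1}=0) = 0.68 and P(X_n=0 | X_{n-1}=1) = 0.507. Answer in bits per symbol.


Stationary distribution: pi_0 = p10/(p01+p10) = 0.4271, pi_1 = 0.5729. Entropy rate H' = pi_0*H(p01) + pi_1*H(p10) = 0.4271*0.9044 + 0.5729*0.9999 = 0.9591

0.9591 bits/symbol


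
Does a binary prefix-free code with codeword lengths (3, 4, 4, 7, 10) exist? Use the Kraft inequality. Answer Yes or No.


Kraft sum = sum(2^(-l_i)) = 0.2588, need <= 1. Result: satisfied (a binary prefix-free code with these lengths exists)

Yes


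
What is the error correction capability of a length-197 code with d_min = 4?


Correction capability = floor((d-1)/2) = floor((4-1)/2) = 1

1 errors


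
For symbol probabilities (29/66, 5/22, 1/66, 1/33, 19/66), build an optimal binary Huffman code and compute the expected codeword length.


Huffman construction (repeatedly merge the two least-probable nodes; each merge adds 1 bit to every symbol beneath it): 1/66 + 1/33 = 1/22; 1/22 + 5/22 = 3/11; 3/11 + 19/66 = 37/66; 29/66 + 37/66 = 1. Resulting codeword lengths (in the order the probabilities were given): (1, 3, 4, 4, 2). L_avg = sum(p_i * l_i) = 29/66*1 + 5/22*3 + 1/66*4 + 1/33*4 + 19/66*2 = 62/33 = 1.8788

1.8788 bits


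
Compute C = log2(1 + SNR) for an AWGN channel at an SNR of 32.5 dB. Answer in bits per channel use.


SNR_linear = 10^(32.5/10) = 1778.2794; C = log2(1 + SNR_linear) = log2(1 + 1778.2794) = 10.7971

10.7971 bits/channel use


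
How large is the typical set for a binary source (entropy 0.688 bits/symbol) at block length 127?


log2|A_typical| = nH = 127 * 0.688 = 87.376, so |A_typical| ~ 2^87.376 = 2.008e+26

2.008e+26


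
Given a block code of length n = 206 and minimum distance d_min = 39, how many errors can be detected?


Detection capability = d_min - 1 = 39 - 1 = 38

38 errors


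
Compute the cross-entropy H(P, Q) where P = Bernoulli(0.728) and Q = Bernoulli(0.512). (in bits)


H(P,Q) = -p*log2(q) - (1-p)*log2(1-q). -0.728*log2(0.512) = 0.703091; -0.272*log2(0.488) = 0.281533. H(P,Q) = 0.703091 + 0.281533 = 0.9846

0.9846 bits


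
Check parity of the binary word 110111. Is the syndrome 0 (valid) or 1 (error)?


Syndrome = XOR of all bits = 1 XOR 1 XOR 0 XOR 1 XOR 1 XOR 1 = 1

1


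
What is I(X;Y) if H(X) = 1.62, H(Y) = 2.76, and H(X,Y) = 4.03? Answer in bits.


I(X;Y) = H(X) + H(Y) - H(X,Y) = 1.62 + 2.76 - 4.03 = 0.35

0.35 bits


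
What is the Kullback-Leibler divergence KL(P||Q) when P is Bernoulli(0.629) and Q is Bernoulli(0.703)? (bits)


KL = p*log2(p/q) + (1-p)*log2((1-p)/(1-q)) = 0.629*log2(0.629/0.703) + 0.371*log2(0.371/0.297) = 0.0181

0.0181 bits


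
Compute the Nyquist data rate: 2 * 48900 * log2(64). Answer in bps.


Rate = 2 * B * log2(M) = 2 * 48900 * 6.0 = 586800.0

586800.0 bps


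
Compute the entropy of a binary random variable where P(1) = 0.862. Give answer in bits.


H = -p*log2(p) - (1-p)*log2(1-p). -0.862*log2(0.862) = 0.184675; -0.138*log2(0.138) = 0.394302. H = 0.184675 + 0.394302 = 0.579

0.579 bits


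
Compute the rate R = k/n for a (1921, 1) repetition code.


Rate = k/n = 1/1921

1/1921


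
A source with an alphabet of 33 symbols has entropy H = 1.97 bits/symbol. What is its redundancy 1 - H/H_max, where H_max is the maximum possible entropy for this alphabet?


H_max = log2(K) = log2(33) = 5.0444 bits/symbol. Redundancy = 1 - H/H_max = 1 - 1.97/5.0444 = 1 - 0.3905 = 0.6095

0.6095


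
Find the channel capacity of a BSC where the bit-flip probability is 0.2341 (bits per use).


H(p) = -p*log2(p) - (1-p)*log2(1-p) = -0.2341*log2(0.2341) - 0.7659*log2(0.7659) = 0.490393 + 0.294697 = 0.7851. C = 1 - H(p) = 1 - 0.7851 = 0.2149

0.2149 bits


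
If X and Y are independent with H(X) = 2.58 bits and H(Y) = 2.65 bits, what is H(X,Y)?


For independent variables, H(X,Y) = H(X) + H(Y) = 2.58 + 2.65 = 5.23

5.23 bits


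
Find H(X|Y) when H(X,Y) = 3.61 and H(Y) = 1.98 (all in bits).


H(X|Y) = H(X,Y) - H(Y) = 3.61 - 1.98 = 1.63

1.63 bits


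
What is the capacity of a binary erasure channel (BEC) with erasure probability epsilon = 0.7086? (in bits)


C = 1 - epsilon = 1 - 0.7086 = 0.2914

0.2914 bits


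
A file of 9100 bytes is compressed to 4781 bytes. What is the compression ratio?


Ratio = original / compressed = 9100 / 4781 = 1.9034

1.9034


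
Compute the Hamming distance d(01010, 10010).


Count differing positions: ^ ^ . . . = 2 differences

2


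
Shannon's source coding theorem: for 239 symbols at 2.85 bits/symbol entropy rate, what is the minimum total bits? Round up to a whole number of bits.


Minimum bits >= n * H = 239 * 2.85 = 681.15, rounded up to a whole number of bits = 682

682 bits


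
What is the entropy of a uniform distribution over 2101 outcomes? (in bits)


H = log2(n) = log2(2101) = 11.0369

11.0369 bits


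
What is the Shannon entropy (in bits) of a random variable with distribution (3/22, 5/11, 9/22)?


H = -sum(p_i * log2(p_i)). Terms: -(3/22)*log2(3/22) = 0.391973; -(5/11)*log2(5/11) = 0.517047; -(9/22)*log2(9/22) = 0.527525. H = 0.391973 + 0.517047 + 0.527525 = 1.4365

1.4365 bits


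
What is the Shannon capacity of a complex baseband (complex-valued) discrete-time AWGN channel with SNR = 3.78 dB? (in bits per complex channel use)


SNR_linear = 10^(3.78/10) = 2.3878; C = log2(1 + SNR_linear) = log2(1 + 2.3878) = 1.7604

1.7604 bits/channel use


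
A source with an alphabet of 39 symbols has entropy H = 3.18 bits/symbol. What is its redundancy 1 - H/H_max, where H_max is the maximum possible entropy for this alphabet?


H_max = log2(K) = log2(39) = 5.2854 bits/symbol. Redundancy = 1 - H/H_max = 1 - 3.18/5.2854 = 1 - 0.6017 = 0.3983

0.3983


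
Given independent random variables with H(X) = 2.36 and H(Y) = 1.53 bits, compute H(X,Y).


For independent variables, H(X,Y) = H(X) + H(Y) = 2.36 + 1.53 = 3.89

3.89 bits


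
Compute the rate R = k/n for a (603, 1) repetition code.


Rate = k/n = 1/603

1/603


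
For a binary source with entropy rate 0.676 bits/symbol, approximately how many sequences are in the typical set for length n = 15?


log2|A_typical| = nH = 15 * 0.676 = 10.14, so |A_typical| ~ 2^10.14 = 1.128e+03

1.128e+03


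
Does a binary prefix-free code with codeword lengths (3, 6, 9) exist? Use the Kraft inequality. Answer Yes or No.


Kraft sum = sum(2^(-l_i)) = 0.1426, need <= 1. Result: satisfied (a binary prefix-free code with these lengths exists)

Yes


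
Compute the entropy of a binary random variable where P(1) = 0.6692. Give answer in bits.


H = -p*log2(p) - (1-p)*log2(1-p). -0.6692*log2(0.6692) = 0.387795; -0.3308*log2(0.3308) = 0.527946. H = 0.387795 + 0.527946 = 0.9157

0.9157 bits


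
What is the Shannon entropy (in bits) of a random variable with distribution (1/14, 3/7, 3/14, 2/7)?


H = -sum(p_i * log2(p_i)). Terms: -(1/14)*log2(1/14) = 0.271954; -(3/7)*log2(3/7) = 0.523882; -(3/14)*log2(3/14) = 0.476227; -(2/7)*log2(2/7) = 0.516387. H = 0.271954 + 0.523882 + 0.476227 + 0.516387 = 1.7885

1.7885 bits


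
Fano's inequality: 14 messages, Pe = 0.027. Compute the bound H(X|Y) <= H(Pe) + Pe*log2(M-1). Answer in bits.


H(Pe) = -Pe*log2(Pe) - (1-Pe)*log2(1-Pe) = -0.027*log2(0.027) - 0.973*log2(0.973) = 0.140694 + 0.038422 = 0.1791. Pe*log2(M-1) = 0.027*log2(13) = 0.099912. Bound = H(Pe) + Pe*log2(M-1) = 0.140694 + 0.038422 + 0.099912 = 0.279

0.279 bits


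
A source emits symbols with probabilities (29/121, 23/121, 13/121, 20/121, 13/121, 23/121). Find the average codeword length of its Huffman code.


Huffman construction (repeatedly merge the two least-probable nodes; each merge adds 1 bit to every symbol beneath it): 13/121 + 13/121 = 26/121; 20/121 + 23/121 = 43/121; 23/121 + 26/121 = 49/121; 29/121 + 43/121 = 72/121; 49/121 + 72/121 = 1. Resulting codeword lengths (in the order the probabilities were given): (2, 3, 3, 3, 3, 2). L_avg = sum(p_i * l_i) = 29/121*2 + 23/121*3 + 13/121*3 + 20/121*3 + 13/121*3 + 23/121*2 = 311/121 = 2.5702

2.5702 bits


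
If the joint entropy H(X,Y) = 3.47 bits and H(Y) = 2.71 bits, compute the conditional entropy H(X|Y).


H(X|Y) = H(X,Y) - H(Y) = 3.47 - 2.71 = 0.76

0.76 bits


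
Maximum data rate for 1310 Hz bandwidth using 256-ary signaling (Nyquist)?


Rate = 2 * B * log2(M) = 2 * 1310 * 8.0 = 20960.0

20960.0 bps
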